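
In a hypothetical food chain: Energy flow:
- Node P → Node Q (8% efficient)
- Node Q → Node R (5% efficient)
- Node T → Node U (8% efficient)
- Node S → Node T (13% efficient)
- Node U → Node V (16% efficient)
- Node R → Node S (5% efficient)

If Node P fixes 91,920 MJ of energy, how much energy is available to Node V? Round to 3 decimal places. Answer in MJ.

Node Q: 91920 × 0.08 = 7353.6 MJ
Node R: 7353.6 × 0.05 = 367.68 MJ
Node S: 367.68 × 0.05 = 18.384 MJ
Node T: 18.384 × 0.13 = 2.38992 MJ
Node U: 2.38992 × 0.08 = 0.1911936 MJ
Node V: 0.1911936 × 0.16 = 0.030590976 MJ

0.031 MJ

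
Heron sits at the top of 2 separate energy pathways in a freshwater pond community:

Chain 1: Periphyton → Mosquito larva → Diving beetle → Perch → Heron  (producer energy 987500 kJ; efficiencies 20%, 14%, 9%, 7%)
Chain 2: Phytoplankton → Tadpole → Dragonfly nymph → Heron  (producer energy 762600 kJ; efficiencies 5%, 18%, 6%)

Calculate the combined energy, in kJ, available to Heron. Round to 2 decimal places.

586.00 kJ

Chain 1: 987500 × 0.2 × 0.14 × 0.09 × 0.07 = 174.195 kJ
Chain 2: 762600 × 0.05 × 0.18 × 0.06 = 411.804 kJ
Total at Heron: 174.195 + 411.804 = 585.999 kJ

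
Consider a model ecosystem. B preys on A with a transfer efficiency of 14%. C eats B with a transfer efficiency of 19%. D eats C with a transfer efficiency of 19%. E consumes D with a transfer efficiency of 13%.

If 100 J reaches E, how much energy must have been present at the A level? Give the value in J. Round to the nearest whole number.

152202 J

Cumulative transfer efficiency: 0.14 × 0.19 × 0.19 × 0.13 = 0.00065702
A energy = 100 / 0.00065702 = 152202 J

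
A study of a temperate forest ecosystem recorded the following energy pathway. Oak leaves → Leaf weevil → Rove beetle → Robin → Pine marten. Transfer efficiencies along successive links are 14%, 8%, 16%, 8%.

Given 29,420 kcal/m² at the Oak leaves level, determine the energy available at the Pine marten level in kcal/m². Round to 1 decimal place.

Leaf weevil: 29420 × 0.14 = 4118.8 kcal/m²
Rove beetle: 4118.8 × 0.08 = 329.504 kcal/m²
Robin: 329.504 × 0.16 = 52.72064 kcal/m²
Pine marten: 52.72064 × 0.08 = 4.2176512 kcal/m²

4.2 kcal/m²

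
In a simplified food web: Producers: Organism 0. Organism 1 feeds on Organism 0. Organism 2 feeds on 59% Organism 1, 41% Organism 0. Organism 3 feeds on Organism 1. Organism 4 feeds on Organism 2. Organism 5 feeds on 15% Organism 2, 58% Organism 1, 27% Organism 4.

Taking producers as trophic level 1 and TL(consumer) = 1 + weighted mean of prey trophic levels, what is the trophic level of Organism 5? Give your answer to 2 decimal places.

Organism 1: 1 + 1 = 2
Organism 2: 1 + (0.59×2 + 0.41×1) = 2.59
Organism 3: 1 + 2 = 3
Organism 4: 1 + 2.59 = 3.59
Organism 5: 1 + (0.15×2.59 + 0.58×2 + 0.27×3.59) = 3.5178

3.52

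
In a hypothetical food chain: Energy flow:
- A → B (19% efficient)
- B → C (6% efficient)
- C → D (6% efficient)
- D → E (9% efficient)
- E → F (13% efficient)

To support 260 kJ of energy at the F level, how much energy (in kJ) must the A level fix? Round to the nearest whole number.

Cumulative transfer efficiency: 0.19 × 0.06 × 0.06 × 0.09 × 0.13 = 0.0000080028
A energy = 260 / 0.0000080028 = 32488629 kJ

32488629 kJ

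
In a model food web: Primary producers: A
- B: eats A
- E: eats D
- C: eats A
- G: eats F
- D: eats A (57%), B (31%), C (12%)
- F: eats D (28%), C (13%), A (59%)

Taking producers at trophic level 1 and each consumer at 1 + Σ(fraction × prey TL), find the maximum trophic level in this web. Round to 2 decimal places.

B: 1 + 1 = 2
C: 1 + 1 = 2
D: 1 + (0.57×1 + 0.31×2 + 0.12×2) = 2.43
E: 1 + 2.43 = 3.43
F: 1 + (0.28×2.43 + 0.13×2 + 0.59×1) = 2.5304
G: 1 + 2.5304 = 3.5304

3.53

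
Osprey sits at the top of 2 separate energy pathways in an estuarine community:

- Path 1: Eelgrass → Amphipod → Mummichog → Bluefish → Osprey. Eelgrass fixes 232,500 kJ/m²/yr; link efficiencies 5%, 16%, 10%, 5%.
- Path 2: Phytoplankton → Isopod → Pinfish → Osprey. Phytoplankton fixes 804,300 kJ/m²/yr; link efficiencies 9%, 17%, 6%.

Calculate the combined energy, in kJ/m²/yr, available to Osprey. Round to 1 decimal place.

747.6 kJ/m²/yr

Path 1: 232500 × 0.05 × 0.16 × 0.1 × 0.05 = 9.3 kJ/m²/yr
Path 2: 804300 × 0.09 × 0.17 × 0.06 = 738.3474 kJ/m²/yr
Total at Osprey: 9.3 + 738.3474 = 747.6474 kJ/m²/yr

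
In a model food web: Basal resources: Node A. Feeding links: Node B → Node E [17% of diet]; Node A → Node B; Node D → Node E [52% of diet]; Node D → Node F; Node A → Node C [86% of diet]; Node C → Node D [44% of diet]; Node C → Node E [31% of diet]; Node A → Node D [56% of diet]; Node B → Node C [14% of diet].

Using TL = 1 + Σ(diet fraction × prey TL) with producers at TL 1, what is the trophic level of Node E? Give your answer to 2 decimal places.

3.30

Node B: 1 + 1 = 2
Node C: 1 + (0.86×1 + 0.14×2) = 2.14
Node D: 1 + (0.56×1 + 0.44×2.14) = 2.5016
Node E: 1 + (0.31×2.14 + 0.17×2 + 0.52×2.5016) = 3.304232
Node F: 1 + 2.5016 = 3.5016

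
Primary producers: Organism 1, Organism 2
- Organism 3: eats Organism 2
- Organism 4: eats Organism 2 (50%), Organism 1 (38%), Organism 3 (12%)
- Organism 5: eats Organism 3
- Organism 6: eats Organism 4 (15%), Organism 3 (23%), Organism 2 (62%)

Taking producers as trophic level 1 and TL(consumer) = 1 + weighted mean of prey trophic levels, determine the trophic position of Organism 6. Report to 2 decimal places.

2.40

Organism 3: 1 + 1 = 2
Organism 4: 1 + (0.5×1 + 0.38×1 + 0.12×2) = 2.12
Organism 5: 1 + 2 = 3
Organism 6: 1 + (0.15×2.12 + 0.23×2 + 0.62×1) = 2.398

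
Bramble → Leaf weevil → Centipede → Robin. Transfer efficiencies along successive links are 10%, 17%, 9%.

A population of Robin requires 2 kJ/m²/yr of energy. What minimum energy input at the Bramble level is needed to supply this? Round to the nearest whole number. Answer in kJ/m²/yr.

Cumulative transfer efficiency: 0.1 × 0.17 × 0.09 = 0.00153
Bramble energy = 2 / 0.00153 = 1307 kJ/m²/yr

1307 kJ/m²/yr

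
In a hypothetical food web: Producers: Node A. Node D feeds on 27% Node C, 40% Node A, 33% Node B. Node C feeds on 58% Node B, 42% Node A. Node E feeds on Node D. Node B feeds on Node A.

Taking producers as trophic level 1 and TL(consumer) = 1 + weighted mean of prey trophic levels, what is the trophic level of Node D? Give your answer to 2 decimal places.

2.76

Node B: 1 + 1 = 2
Node C: 1 + (0.58×2 + 0.42×1) = 2.58
Node D: 1 + (0.27×2.58 + 0.4×1 + 0.33×2) = 2.7566
Node E: 1 + 2.7566 = 3.7566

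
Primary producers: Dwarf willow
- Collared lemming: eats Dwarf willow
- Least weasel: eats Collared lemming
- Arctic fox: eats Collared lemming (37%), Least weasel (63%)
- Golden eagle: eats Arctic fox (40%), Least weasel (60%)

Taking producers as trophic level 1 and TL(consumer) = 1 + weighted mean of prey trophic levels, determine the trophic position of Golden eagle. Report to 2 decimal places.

Collared lemming: 1 + 1 = 2
Least weasel: 1 + 2 = 3
Arctic fox: 1 + (0.37×2 + 0.63×3) = 3.63
Golden eagle: 1 + (0.4×3.63 + 0.6×3) = 4.252

4.25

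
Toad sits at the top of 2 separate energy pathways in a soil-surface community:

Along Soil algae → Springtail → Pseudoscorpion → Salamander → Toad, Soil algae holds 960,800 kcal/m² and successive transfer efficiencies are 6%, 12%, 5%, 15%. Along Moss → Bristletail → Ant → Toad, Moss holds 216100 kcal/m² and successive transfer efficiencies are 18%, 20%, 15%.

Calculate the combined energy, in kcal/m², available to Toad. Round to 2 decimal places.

1218.82 kcal/m²

Via Soil algae: 960800 × 0.06 × 0.12 × 0.05 × 0.15 = 51.8832 kcal/m²
Via Moss: 216100 × 0.18 × 0.2 × 0.15 = 1166.94 kcal/m²
Total at Toad: 51.8832 + 1166.94 = 1218.8232 kcal/m²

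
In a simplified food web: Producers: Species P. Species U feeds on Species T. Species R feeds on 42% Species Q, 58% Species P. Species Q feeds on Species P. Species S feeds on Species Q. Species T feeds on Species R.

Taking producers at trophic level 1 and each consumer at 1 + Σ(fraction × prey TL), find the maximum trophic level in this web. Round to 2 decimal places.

4.42

Species Q: 1 + 1 = 2
Species R: 1 + (0.42×2 + 0.58×1) = 2.42
Species S: 1 + 2 = 3
Species T: 1 + 2.42 = 3.42
Species U: 1 + 3.42 = 4.42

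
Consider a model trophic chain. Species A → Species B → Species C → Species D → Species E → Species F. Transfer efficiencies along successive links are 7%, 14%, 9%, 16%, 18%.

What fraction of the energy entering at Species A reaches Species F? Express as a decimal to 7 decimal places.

Product of link efficiencies: 0.07 × 0.14 × 0.09 × 0.16 × 0.18 = 0.0000254016

0.0000254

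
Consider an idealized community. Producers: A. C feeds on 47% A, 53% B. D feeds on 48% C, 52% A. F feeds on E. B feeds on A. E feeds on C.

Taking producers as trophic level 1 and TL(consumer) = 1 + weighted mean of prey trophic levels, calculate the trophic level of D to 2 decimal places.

B: 1 + 1 = 2
C: 1 + (0.47×1 + 0.53×2) = 2.53
D: 1 + (0.48×2.53 + 0.52×1) = 2.7344
E: 1 + 2.53 = 3.53
F: 1 + 3.53 = 4.53

2.73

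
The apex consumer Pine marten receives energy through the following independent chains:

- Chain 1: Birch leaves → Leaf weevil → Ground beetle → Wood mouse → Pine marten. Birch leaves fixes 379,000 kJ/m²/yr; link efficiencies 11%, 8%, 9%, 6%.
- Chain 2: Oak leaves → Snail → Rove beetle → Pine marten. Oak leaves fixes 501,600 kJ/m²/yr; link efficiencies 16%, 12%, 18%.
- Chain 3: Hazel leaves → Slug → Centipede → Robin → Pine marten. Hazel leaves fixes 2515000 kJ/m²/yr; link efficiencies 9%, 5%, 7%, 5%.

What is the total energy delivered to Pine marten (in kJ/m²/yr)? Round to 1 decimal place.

1791.2 kJ/m²/yr

Chain 1: 379000 × 0.11 × 0.08 × 0.09 × 0.06 = 18.01008 kJ/m²/yr
Chain 2: 501600 × 0.16 × 0.12 × 0.18 = 1733.5296 kJ/m²/yr
Chain 3: 2515000 × 0.09 × 0.05 × 0.07 × 0.05 = 39.61125 kJ/m²/yr
Total at Pine marten: 18.01008 + 1733.5296 + 39.61125 = 1791.15093 kJ/m²/yr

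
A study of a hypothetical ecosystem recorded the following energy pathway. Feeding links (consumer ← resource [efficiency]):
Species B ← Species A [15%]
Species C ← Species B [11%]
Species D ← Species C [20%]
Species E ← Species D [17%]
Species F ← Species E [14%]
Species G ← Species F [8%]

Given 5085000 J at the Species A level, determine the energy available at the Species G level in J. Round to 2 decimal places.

31.95 J

Species B: 5085000 × 0.15 = 762750 J
Species C: 762750 × 0.11 = 83902.5 J
Species D: 83902.5 × 0.2 = 16780.5 J
Species E: 16780.5 × 0.17 = 2852.685 J
Species F: 2852.685 × 0.14 = 399.3759 J
Species G: 399.3759 × 0.08 = 31.950072 J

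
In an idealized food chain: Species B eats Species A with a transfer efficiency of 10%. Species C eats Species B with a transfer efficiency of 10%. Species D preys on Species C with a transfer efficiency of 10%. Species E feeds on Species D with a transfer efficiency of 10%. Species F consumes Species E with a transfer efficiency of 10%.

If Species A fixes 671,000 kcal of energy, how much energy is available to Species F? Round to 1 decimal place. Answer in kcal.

6.7 kcal

Species B: 671000 × 0.1 = 67100 kcal
Species C: 67100 × 0.1 = 6710 kcal
Species D: 6710 × 0.1 = 671 kcal
Species E: 671 × 0.1 = 67.1 kcal
Species F: 67.1 × 0.1 = 6.71 kcal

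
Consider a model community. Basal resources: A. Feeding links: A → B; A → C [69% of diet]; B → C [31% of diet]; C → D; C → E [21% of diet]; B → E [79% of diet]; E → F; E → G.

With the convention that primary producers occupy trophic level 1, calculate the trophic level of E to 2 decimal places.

3.07

B: 1 + 1 = 2
C: 1 + (0.69×1 + 0.31×2) = 2.31
D: 1 + 2.31 = 3.31
E: 1 + (0.21×2.31 + 0.79×2) = 3.0651
F: 1 + 3.0651 = 4.0651
G: 1 + 3.0651 = 4.0651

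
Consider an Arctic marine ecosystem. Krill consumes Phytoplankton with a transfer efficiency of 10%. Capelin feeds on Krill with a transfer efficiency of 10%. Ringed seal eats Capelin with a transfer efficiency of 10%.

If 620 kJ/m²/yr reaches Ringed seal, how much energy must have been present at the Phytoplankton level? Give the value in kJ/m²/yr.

Cumulative transfer efficiency: 0.1 × 0.1 × 0.1 = 0.001
Phytoplankton energy = 620 / 0.001 = 620000 kJ/m²/yr

620000 kJ/m²/yr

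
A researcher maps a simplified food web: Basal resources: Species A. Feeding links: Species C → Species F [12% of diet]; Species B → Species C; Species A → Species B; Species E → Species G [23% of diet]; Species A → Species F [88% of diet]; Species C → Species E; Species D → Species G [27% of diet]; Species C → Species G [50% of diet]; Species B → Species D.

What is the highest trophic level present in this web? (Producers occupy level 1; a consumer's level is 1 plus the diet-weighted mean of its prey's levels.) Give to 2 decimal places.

Species B: 1 + 1 = 2
Species C: 1 + 2 = 3
Species D: 1 + 2 = 3
Species E: 1 + 3 = 4
Species F: 1 + (0.12×3 + 0.88×1) = 2.24
Species G: 1 + (0.5×3 + 0.27×3 + 0.23×4) = 4.23

4.23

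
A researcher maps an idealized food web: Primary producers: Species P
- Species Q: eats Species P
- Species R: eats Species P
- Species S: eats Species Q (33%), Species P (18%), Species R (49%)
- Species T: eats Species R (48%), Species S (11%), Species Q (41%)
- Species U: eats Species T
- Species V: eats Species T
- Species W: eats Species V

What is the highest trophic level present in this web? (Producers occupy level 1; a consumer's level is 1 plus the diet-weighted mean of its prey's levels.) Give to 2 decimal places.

Species Q: 1 + 1 = 2
Species R: 1 + 1 = 2
Species S: 1 + (0.33×2 + 0.18×1 + 0.49×2) = 2.82
Species T: 1 + (0.48×2 + 0.11×2.82 + 0.41×2) = 3.0902
Species U: 1 + 3.0902 = 4.0902
Species V: 1 + 3.0902 = 4.0902
Species W: 1 + 4.0902 = 5.0902

5.09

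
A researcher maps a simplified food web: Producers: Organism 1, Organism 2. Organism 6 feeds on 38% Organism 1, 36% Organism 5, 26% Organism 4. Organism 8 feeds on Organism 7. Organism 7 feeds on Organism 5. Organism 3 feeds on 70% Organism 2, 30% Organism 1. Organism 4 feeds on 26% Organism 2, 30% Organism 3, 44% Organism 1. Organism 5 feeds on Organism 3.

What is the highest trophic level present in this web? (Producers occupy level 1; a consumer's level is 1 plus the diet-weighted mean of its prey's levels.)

Organism 3: 1 + (0.7×1 + 0.3×1) = 2
Organism 4: 1 + (0.26×1 + 0.3×2 + 0.44×1) = 2.3
Organism 5: 1 + 2 = 3
Organism 6: 1 + (0.38×1 + 0.36×3 + 0.26×2.3) = 3.058
Organism 7: 1 + 3 = 4
Organism 8: 1 + 4 = 5

5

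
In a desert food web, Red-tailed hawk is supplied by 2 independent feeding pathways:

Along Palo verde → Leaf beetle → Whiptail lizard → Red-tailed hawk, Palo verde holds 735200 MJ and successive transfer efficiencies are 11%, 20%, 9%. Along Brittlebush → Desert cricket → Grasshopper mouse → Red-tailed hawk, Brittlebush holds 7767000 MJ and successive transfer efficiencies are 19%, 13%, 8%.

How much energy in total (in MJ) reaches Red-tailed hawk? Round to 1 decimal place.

Via Palo verde: 735200 × 0.11 × 0.2 × 0.09 = 1455.696 MJ
Via Brittlebush: 7767000 × 0.19 × 0.13 × 0.08 = 15347.592 MJ
Total at Red-tailed hawk: 1455.696 + 15347.592 = 16803.288 MJ

16803.3 MJ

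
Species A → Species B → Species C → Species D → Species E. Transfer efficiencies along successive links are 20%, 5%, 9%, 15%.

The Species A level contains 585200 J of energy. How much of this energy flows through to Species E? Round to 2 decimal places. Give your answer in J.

79.00 J

Species B: 585200 × 0.2 = 117040 J
Species C: 117040 × 0.05 = 5852 J
Species D: 5852 × 0.09 = 526.68 J
Species E: 526.68 × 0.15 = 79.002 J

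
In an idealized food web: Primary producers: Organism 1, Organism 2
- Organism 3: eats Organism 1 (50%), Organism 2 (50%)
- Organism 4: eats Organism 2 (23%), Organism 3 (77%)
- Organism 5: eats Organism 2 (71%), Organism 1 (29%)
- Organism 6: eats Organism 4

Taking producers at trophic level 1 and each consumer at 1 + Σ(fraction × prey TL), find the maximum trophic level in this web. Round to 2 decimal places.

3.77

Organism 3: 1 + (0.5×1 + 0.5×1) = 2
Organism 4: 1 + (0.23×1 + 0.77×2) = 2.77
Organism 5: 1 + (0.71×1 + 0.29×1) = 2
Organism 6: 1 + 2.77 = 3.77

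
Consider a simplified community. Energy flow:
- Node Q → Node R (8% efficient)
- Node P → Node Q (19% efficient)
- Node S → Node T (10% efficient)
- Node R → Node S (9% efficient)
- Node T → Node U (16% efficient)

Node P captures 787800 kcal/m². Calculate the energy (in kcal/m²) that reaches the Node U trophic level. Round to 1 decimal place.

17.2 kcal/m²

Node Q: 787800 × 0.19 = 149682 kcal/m²
Node R: 149682 × 0.08 = 11974.56 kcal/m²
Node S: 11974.56 × 0.09 = 1077.7104 kcal/m²
Node T: 1077.7104 × 0.1 = 107.77104 kcal/m²
Node U: 107.77104 × 0.16 = 17.2433664 kcal/m²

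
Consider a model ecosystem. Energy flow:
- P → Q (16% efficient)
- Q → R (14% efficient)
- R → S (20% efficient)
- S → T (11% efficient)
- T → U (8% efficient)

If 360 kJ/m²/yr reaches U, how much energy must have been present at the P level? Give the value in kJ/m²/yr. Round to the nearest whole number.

9131494 kJ/m²/yr

Cumulative transfer efficiency: 0.16 × 0.14 × 0.2 × 0.11 × 0.08 = 0.000039424
P energy = 360 / 0.000039424 = 9131494 kJ/m²/yr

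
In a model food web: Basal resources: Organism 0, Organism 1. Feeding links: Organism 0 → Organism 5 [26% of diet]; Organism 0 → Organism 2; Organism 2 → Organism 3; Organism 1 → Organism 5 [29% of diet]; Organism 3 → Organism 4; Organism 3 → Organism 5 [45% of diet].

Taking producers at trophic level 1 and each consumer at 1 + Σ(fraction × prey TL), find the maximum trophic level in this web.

Organism 2: 1 + 1 = 2
Organism 3: 1 + 2 = 3
Organism 4: 1 + 3 = 4
Organism 5: 1 + (0.29×1 + 0.45×3 + 0.26×1) = 2.9

4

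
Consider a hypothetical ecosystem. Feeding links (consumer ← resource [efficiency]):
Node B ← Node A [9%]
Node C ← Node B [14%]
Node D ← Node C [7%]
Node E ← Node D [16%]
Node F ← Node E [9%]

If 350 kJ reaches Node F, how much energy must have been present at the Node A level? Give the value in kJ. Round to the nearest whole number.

27557319 kJ

Cumulative transfer efficiency: 0.09 × 0.14 × 0.07 × 0.16 × 0.09 = 0.0000127008
Node A energy = 350 / 0.0000127008 = 27557319 kJ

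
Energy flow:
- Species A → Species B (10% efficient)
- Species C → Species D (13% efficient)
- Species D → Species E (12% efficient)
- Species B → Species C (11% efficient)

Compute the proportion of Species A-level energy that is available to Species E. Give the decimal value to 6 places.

0.000172

Product of link efficiencies: 0.1 × 0.11 × 0.13 × 0.12 = 0.0001716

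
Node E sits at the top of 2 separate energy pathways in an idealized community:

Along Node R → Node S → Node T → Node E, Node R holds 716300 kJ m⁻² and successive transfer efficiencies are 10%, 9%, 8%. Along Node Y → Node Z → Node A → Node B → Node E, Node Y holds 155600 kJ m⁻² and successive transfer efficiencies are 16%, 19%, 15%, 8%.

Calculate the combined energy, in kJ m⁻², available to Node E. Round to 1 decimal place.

Via Node R: 716300 × 0.1 × 0.09 × 0.08 = 515.736 kJ m⁻²
Via Node Y: 155600 × 0.16 × 0.19 × 0.15 × 0.08 = 56.76288 kJ m⁻²
Total at Node E: 515.736 + 56.76288 = 572.49888 kJ m⁻²

572.5 kJ m⁻²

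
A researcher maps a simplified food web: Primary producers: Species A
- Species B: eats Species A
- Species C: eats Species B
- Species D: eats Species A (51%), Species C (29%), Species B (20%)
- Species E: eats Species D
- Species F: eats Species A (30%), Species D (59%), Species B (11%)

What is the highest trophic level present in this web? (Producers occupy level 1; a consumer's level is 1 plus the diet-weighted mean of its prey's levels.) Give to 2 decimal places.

Species B: 1 + 1 = 2
Species C: 1 + 2 = 3
Species D: 1 + (0.51×1 + 0.29×3 + 0.2×2) = 2.78
Species E: 1 + 2.78 = 3.78
Species F: 1 + (0.3×1 + 0.59×2.78 + 0.11×2) = 3.1602

3.78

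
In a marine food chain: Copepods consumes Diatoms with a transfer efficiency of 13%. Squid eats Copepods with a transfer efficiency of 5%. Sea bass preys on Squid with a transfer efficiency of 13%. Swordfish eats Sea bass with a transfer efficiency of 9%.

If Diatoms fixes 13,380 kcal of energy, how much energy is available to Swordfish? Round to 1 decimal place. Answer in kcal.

Copepods: 13380 × 0.13 = 1739.4 kcal
Squid: 1739.4 × 0.05 = 86.97 kcal
Sea bass: 86.97 × 0.13 = 11.3061 kcal
Swordfish: 11.3061 × 0.09 = 1.017549 kcal

1.0 kcal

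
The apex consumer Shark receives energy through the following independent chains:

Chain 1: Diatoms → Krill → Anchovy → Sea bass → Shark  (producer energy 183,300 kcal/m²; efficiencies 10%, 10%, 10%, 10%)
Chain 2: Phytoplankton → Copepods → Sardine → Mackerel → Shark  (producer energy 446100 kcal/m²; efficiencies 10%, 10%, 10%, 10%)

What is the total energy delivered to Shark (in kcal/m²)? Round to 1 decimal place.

62.9 kcal/m²

Chain 1: 183300 × 0.1 × 0.1 × 0.1 × 0.1 = 18.33 kcal/m²
Chain 2: 446100 × 0.1 × 0.1 × 0.1 × 0.1 = 44.61 kcal/m²
Total at Shark: 18.33 + 44.61 = 62.94 kcal/m²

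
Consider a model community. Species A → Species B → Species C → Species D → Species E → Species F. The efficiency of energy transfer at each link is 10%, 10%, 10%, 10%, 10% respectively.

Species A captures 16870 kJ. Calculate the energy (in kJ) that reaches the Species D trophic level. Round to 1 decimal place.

16.9 kJ

Species B: 16870 × 0.1 = 1687 kJ
Species C: 1687 × 0.1 = 168.7 kJ
Species D: 168.7 × 0.1 = 16.87 kJ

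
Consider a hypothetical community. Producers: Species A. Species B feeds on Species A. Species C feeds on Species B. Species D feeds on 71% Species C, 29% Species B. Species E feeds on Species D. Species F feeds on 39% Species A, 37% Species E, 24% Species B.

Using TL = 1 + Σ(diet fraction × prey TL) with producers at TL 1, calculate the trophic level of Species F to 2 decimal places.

3.61

Species B: 1 + 1 = 2
Species C: 1 + 2 = 3
Species D: 1 + (0.71×3 + 0.29×2) = 3.71
Species E: 1 + 3.71 = 4.71
Species F: 1 + (0.39×1 + 0.37×4.71 + 0.24×2) = 3.6127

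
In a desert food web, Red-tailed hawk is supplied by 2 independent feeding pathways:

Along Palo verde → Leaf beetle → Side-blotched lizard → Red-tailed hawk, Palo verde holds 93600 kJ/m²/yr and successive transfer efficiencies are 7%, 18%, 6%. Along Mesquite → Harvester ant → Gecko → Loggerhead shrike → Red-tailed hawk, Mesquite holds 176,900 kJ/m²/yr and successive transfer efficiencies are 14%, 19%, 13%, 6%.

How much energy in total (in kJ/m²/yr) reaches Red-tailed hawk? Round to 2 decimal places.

Via Palo verde: 93600 × 0.07 × 0.18 × 0.06 = 70.7616 kJ/m²/yr
Via Mesquite: 176900 × 0.14 × 0.19 × 0.13 × 0.06 = 36.703212 kJ/m²/yr
Total at Red-tailed hawk: 70.7616 + 36.703212 = 107.464812 kJ/m²/yr

107.46 kJ/m²/yr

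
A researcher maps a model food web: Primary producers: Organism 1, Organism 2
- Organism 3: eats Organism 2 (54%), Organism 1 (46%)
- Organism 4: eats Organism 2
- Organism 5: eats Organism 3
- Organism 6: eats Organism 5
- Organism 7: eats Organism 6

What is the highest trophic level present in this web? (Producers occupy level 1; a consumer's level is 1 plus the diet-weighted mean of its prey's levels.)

5

Organism 3: 1 + (0.54×1 + 0.46×1) = 2
Organism 4: 1 + 1 = 2
Organism 5: 1 + 2 = 3
Organism 6: 1 + 3 = 4
Organism 7: 1 + 4 = 5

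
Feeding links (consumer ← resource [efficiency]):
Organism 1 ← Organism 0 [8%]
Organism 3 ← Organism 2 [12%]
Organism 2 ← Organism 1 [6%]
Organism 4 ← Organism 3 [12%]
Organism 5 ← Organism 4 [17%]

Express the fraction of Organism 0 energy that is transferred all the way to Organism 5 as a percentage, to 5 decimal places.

0.00118%

Product of link efficiencies: 0.08 × 0.06 × 0.12 × 0.12 × 0.17 = 0.0000117504
As a percentage: 0.0000117504 × 100 = 0.00118%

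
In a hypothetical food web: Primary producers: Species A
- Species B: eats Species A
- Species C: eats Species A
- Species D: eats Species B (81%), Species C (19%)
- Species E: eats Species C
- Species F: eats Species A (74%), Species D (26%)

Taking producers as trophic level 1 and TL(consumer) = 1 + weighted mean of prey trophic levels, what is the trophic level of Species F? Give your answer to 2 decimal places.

2.52

Species B: 1 + 1 = 2
Species C: 1 + 1 = 2
Species D: 1 + (0.81×2 + 0.19×2) = 3
Species E: 1 + 2 = 3
Species F: 1 + (0.74×1 + 0.26×3) = 2.52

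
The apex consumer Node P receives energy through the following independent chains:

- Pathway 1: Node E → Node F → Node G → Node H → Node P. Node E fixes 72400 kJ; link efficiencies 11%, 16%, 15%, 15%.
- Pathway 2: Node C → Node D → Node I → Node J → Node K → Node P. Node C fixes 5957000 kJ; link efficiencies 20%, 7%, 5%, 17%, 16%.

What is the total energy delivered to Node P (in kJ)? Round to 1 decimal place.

Pathway 1: 72400 × 0.11 × 0.16 × 0.15 × 0.15 = 28.6704 kJ
Pathway 2: 5957000 × 0.2 × 0.07 × 0.05 × 0.17 × 0.16 = 113.42128 kJ
Total at Node P: 28.6704 + 113.42128 = 142.09168 kJ

142.1 kJ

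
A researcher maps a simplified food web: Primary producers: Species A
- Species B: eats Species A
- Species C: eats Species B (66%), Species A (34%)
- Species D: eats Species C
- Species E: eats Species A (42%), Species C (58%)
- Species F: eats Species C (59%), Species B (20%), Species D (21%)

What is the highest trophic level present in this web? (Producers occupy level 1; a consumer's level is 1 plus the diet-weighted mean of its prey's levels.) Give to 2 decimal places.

3.74

Species B: 1 + 1 = 2
Species C: 1 + (0.66×2 + 0.34×1) = 2.66
Species D: 1 + 2.66 = 3.66
Species E: 1 + (0.42×1 + 0.58×2.66) = 2.9628
Species F: 1 + (0.59×2.66 + 0.2×2 + 0.21×3.66) = 3.738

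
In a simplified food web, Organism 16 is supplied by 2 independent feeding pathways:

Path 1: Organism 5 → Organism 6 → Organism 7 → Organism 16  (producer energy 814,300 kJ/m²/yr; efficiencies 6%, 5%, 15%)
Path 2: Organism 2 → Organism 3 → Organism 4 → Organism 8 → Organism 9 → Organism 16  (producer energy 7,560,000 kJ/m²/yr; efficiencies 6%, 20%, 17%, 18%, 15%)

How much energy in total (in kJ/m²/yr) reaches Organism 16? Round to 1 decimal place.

Path 1: 814300 × 0.06 × 0.05 × 0.15 = 366.435 kJ/m²/yr
Path 2: 7560000 × 0.06 × 0.2 × 0.17 × 0.18 × 0.15 = 416.4048 kJ/m²/yr
Total at Organism 16: 366.435 + 416.4048 = 782.8398 kJ/m²/yr

782.8 kJ/m²/yr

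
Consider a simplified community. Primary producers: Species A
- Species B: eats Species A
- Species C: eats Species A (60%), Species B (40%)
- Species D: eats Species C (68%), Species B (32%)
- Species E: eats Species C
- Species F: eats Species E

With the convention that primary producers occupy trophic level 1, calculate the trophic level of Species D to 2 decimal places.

3.27

Species B: 1 + 1 = 2
Species C: 1 + (0.6×1 + 0.4×2) = 2.4
Species D: 1 + (0.68×2.4 + 0.32×2) = 3.272
Species E: 1 + 2.4 = 3.4
Species F: 1 + 3.4 = 4.4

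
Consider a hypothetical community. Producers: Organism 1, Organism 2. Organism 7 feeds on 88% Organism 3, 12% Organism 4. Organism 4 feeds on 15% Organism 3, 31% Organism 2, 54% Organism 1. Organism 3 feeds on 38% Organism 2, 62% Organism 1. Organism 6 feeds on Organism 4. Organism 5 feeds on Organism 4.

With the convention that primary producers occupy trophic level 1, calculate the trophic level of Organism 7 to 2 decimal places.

Organism 3: 1 + (0.38×1 + 0.62×1) = 2
Organism 4: 1 + (0.15×2 + 0.31×1 + 0.54×1) = 2.15
Organism 5: 1 + 2.15 = 3.15
Organism 6: 1 + 2.15 = 3.15
Organism 7: 1 + (0.88×2 + 0.12×2.15) = 3.018

3.02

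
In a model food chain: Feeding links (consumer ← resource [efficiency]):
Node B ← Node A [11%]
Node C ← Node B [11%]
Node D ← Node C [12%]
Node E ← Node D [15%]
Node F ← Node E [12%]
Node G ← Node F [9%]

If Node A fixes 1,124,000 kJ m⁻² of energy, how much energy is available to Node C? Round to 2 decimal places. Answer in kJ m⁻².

13600.40 kJ m⁻²

Node B: 1124000 × 0.11 = 123640 kJ m⁻²
Node C: 123640 × 0.11 = 13600.4 kJ m⁻²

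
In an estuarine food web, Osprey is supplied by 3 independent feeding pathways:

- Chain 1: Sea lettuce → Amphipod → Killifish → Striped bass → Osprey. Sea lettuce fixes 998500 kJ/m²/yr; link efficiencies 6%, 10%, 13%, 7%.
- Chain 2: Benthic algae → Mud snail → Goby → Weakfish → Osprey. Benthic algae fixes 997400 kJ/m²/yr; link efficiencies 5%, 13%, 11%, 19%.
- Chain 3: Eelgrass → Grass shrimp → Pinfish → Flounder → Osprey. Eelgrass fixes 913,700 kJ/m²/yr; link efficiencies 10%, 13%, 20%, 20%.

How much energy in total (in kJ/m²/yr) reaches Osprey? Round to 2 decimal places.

Chain 1: 998500 × 0.06 × 0.1 × 0.13 × 0.07 = 54.5181 kJ/m²/yr
Chain 2: 997400 × 0.05 × 0.13 × 0.11 × 0.19 = 135.49679 kJ/m²/yr
Chain 3: 913700 × 0.1 × 0.13 × 0.2 × 0.2 = 475.124 kJ/m²/yr
Total at Osprey: 54.5181 + 135.49679 + 475.124 = 665.13889 kJ/m²/yr

665.14 kJ/m²/yr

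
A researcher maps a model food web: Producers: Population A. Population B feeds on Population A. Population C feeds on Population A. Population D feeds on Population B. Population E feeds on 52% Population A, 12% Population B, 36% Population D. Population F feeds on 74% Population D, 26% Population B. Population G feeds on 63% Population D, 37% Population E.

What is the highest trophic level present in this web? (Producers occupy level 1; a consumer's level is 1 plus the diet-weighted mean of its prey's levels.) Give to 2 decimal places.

Population B: 1 + 1 = 2
Population C: 1 + 1 = 2
Population D: 1 + 2 = 3
Population E: 1 + (0.52×1 + 0.12×2 + 0.36×3) = 2.84
Population F: 1 + (0.74×3 + 0.26×2) = 3.74
Population G: 1 + (0.63×3 + 0.37×2.84) = 3.9408

3.94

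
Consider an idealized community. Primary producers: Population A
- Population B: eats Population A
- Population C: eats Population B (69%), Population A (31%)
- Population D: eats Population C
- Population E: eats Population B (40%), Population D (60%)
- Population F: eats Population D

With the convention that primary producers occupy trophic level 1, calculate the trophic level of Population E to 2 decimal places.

4.01

Population B: 1 + 1 = 2
Population C: 1 + (0.69×2 + 0.31×1) = 2.69
Population D: 1 + 2.69 = 3.69
Population E: 1 + (0.4×2 + 0.6×3.69) = 4.014
Population F: 1 + 3.69 = 4.69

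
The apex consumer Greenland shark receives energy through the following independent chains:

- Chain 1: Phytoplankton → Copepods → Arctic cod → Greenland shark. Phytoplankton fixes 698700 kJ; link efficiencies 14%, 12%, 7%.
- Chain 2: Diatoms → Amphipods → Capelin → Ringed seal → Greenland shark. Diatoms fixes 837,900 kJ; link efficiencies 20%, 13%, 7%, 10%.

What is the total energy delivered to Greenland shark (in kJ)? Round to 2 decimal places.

974.17 kJ

Chain 1: 698700 × 0.14 × 0.12 × 0.07 = 821.6712 kJ
Chain 2: 837900 × 0.2 × 0.13 × 0.07 × 0.1 = 152.4978 kJ
Total at Greenland shark: 821.6712 + 152.4978 = 974.169 kJ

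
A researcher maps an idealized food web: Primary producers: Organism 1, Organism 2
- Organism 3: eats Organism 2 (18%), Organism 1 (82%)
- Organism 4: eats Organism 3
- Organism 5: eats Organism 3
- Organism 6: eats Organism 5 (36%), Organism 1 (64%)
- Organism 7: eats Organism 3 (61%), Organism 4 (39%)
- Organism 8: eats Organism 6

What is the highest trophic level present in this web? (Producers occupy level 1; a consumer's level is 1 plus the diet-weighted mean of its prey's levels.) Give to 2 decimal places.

Organism 3: 1 + (0.18×1 + 0.82×1) = 2
Organism 4: 1 + 2 = 3
Organism 5: 1 + 2 = 3
Organism 6: 1 + (0.36×3 + 0.64×1) = 2.72
Organism 7: 1 + (0.61×2 + 0.39×3) = 3.39
Organism 8: 1 + 2.72 = 3.72

3.72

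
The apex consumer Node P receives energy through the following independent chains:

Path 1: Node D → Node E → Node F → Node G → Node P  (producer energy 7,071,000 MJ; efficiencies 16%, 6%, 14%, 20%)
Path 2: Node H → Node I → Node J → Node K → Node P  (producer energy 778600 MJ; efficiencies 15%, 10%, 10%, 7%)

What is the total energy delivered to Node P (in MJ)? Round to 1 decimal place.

1982.4 MJ

Path 1: 7071000 × 0.16 × 0.06 × 0.14 × 0.2 = 1900.6848 MJ
Path 2: 778600 × 0.15 × 0.1 × 0.1 × 0.07 = 81.753 MJ
Total at Node P: 1900.6848 + 81.753 = 1982.4378 MJ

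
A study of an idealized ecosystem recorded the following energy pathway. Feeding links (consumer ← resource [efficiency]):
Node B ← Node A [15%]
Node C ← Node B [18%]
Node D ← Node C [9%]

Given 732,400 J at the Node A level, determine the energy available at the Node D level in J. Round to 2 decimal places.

1779.73 J

Node B: 732400 × 0.15 = 109860 J
Node C: 109860 × 0.18 = 19774.8 J
Node D: 19774.8 × 0.09 = 1779.732 J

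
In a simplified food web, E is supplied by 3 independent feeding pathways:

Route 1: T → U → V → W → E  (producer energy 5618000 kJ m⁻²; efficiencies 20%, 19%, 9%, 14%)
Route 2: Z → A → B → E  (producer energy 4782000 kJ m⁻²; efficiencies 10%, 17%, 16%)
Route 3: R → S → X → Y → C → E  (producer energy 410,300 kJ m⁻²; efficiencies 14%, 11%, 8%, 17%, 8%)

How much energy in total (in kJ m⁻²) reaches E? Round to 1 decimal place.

15703.8 kJ m⁻²

Route 1: 5618000 × 0.2 × 0.19 × 0.09 × 0.14 = 2689.8984 kJ m⁻²
Route 2: 4782000 × 0.1 × 0.17 × 0.16 = 13007.04 kJ m⁻²
Route 3: 410300 × 0.14 × 0.11 × 0.08 × 0.17 × 0.08 = 6.87465856 kJ m⁻²
Total at E: 2689.8984 + 13007.04 + 6.87465856 = 15703.81305856 kJ m⁻²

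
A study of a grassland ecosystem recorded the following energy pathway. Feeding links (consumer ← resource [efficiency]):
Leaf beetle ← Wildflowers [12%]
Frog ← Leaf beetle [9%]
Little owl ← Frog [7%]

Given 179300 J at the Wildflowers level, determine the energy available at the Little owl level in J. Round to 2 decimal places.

Leaf beetle: 179300 × 0.12 = 21516 J
Frog: 21516 × 0.09 = 1936.44 J
Little owl: 1936.44 × 0.07 = 135.5508 J

135.55 J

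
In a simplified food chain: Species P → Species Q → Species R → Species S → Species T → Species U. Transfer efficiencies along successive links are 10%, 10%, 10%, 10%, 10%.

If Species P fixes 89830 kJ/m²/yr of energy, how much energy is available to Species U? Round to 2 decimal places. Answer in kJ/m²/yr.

0.90 kJ/m²/yr

Species Q: 89830 × 0.1 = 8983 kJ/m²/yr
Species R: 8983 × 0.1 = 898.3 kJ/m²/yr
Species S: 898.3 × 0.1 = 89.83 kJ/m²/yr
Species T: 89.83 × 0.1 = 8.983 kJ/m²/yr
Species U: 8.983 × 0.1 = 0.8983 kJ/m²/yr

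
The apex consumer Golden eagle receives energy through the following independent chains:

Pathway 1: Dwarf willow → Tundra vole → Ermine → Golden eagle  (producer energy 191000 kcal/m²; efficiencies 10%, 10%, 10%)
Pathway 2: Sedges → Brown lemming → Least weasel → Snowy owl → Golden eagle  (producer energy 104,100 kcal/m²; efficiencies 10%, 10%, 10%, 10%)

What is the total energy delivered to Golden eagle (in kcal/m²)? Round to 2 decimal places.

201.41 kcal/m²

Pathway 1: 191000 × 0.1 × 0.1 × 0.1 = 191 kcal/m²
Pathway 2: 104100 × 0.1 × 0.1 × 0.1 × 0.1 = 10.41 kcal/m²
Total at Golden eagle: 191 + 10.41 = 201.41 kcal/m²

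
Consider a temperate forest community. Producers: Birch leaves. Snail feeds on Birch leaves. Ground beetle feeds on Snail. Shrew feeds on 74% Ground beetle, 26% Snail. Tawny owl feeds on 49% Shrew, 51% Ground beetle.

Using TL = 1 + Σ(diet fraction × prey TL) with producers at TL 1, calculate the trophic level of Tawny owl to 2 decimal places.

4.36

Snail: 1 + 1 = 2
Ground beetle: 1 + 2 = 3
Shrew: 1 + (0.74×3 + 0.26×2) = 3.74
Tawny owl: 1 + (0.49×3.74 + 0.51×3) = 4.3626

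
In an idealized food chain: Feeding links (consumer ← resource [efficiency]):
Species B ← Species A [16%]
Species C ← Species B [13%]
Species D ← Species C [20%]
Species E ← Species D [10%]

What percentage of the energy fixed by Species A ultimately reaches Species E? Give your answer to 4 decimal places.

0.0416%

Product of link efficiencies: 0.16 × 0.13 × 0.2 × 0.1 = 0.000416
As a percentage: 0.000416 × 100 = 0.0416%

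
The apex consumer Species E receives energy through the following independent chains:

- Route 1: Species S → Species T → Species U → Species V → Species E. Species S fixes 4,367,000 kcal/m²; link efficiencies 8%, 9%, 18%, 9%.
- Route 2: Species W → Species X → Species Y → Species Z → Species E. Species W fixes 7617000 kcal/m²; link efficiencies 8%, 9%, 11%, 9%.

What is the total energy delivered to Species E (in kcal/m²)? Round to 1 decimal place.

1052.3 kcal/m²

Route 1: 4367000 × 0.08 × 0.09 × 0.18 × 0.09 = 509.36688 kcal/m²
Route 2: 7617000 × 0.08 × 0.09 × 0.11 × 0.09 = 542.93976 kcal/m²
Total at Species E: 509.36688 + 542.93976 = 1052.30664 kcal/m²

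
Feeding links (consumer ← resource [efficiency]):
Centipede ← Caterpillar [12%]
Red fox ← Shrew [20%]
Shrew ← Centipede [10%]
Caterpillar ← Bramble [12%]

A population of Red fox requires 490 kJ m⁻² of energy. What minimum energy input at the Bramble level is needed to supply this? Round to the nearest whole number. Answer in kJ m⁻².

1701389 kJ m⁻²

Cumulative transfer efficiency: 0.12 × 0.12 × 0.1 × 0.2 = 0.000288
Bramble energy = 490 / 0.000288 = 1701389 kJ m⁻²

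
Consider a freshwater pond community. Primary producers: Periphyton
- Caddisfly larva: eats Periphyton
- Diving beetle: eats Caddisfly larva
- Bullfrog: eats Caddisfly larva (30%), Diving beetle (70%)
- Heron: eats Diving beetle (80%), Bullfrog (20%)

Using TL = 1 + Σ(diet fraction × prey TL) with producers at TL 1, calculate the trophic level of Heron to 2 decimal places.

Caddisfly larva: 1 + 1 = 2
Diving beetle: 1 + 2 = 3
Bullfrog: 1 + (0.3×2 + 0.7×3) = 3.7
Heron: 1 + (0.8×3 + 0.2×3.7) = 4.14

4.14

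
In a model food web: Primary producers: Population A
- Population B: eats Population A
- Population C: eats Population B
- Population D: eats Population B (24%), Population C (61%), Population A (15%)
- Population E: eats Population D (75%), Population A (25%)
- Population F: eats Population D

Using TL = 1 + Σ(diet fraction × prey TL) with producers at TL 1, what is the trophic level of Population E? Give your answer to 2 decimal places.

Population B: 1 + 1 = 2
Population C: 1 + 2 = 3
Population D: 1 + (0.24×2 + 0.61×3 + 0.15×1) = 3.46
Population E: 1 + (0.75×3.46 + 0.25×1) = 3.845
Population F: 1 + 3.46 = 4.46

3.85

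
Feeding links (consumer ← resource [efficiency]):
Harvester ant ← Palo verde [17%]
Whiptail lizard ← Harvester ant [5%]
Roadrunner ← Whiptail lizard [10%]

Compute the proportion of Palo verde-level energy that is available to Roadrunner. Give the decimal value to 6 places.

Product of link efficiencies: 0.17 × 0.05 × 0.1 = 0.00085

0.000850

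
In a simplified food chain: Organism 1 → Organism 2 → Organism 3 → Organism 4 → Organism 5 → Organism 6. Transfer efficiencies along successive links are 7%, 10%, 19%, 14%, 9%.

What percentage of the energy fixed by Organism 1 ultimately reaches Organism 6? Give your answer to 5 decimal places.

0.00168%

Product of link efficiencies: 0.07 × 0.1 × 0.19 × 0.14 × 0.09 = 0.000016758
As a percentage: 0.000016758 × 100 = 0.00168%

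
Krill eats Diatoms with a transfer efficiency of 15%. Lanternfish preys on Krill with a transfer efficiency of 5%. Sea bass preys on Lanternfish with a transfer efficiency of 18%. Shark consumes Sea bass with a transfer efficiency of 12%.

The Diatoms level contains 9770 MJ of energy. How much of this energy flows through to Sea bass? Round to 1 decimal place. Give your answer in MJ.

13.2 MJ

Krill: 9770 × 0.15 = 1465.5 MJ
Lanternfish: 1465.5 × 0.05 = 73.275 MJ
Sea bass: 73.275 × 0.18 = 13.1895 MJ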